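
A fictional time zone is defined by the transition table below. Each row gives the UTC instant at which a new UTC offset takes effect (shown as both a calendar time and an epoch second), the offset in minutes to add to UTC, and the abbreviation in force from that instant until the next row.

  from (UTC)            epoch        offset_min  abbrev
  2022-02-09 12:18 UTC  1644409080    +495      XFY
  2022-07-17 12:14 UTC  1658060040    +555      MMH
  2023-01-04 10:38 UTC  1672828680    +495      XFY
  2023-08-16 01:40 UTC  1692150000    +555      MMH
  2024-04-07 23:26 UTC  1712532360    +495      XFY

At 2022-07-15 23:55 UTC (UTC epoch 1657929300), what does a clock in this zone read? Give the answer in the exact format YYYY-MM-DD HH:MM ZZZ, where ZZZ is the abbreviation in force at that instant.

2022-07-16 08:10 XFY

Query: 2022-07-15 23:55 UTC
Rule 1/5 (XFY, +08:15): 2022-02-09 12:18 UTC ≤ query < 2022-07-17 12:14 UTC
23·60 + 55 + 495 = 1930 min
1930 = 1·1440 + 490; 490 = 8·60 + 10 → 08:10, 2022-07-15 + 1 day = 2022-07-16
→ 2022-07-16 08:10 XFY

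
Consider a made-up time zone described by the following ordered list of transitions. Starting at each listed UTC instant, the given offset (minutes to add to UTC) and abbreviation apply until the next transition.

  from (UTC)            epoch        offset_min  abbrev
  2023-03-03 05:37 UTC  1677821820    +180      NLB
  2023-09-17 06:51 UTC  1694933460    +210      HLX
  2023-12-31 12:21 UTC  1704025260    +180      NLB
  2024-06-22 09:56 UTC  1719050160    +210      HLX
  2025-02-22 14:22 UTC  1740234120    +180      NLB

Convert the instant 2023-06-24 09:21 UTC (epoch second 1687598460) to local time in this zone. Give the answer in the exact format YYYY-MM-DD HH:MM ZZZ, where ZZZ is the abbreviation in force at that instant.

2023-06-24 12:21 NLB

Query: 2023-06-24 09:21 UTC
Rule 1/5 (NLB, +03:00): 2023-03-03 05:37 UTC ≤ query < 2023-09-17 06:51 UTC
9·60 + 21 + 180 = 741 min
741 = 0·1440 + 741; 741 = 12·60 + 21 → 12:21, same day
→ 2023-06-24 12:21 NLB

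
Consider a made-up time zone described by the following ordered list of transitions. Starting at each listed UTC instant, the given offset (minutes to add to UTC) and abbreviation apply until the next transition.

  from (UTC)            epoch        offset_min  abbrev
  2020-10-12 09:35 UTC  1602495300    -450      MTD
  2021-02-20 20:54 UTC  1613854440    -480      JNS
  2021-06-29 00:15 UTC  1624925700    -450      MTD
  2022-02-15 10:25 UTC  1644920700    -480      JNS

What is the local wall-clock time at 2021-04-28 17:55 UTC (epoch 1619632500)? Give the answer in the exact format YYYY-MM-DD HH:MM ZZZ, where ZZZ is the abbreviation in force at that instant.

2021-04-28 09:55 JNS

Query: 2021-04-28 17:55 UTC
Rule 2/4 (JNS, -08:00): 2021-02-20 20:54 UTC ≤ query < 2021-06-29 00:15 UTC
17·60 + 55 - 480 = 595 min
595 = 0·1440 + 595; 595 = 9·60 + 55 → 09:55, same day
→ 2021-04-28 09:55 JNS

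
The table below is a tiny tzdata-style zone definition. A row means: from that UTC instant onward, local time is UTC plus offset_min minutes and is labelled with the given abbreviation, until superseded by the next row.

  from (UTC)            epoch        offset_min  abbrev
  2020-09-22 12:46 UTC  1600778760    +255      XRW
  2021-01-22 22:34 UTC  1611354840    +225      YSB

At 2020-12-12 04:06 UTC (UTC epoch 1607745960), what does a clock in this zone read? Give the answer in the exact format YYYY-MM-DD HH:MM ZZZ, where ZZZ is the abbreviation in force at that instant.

Query: 2020-12-12 04:06 UTC
Rule 1/2 (XRW, +04:15): 2020-09-22 12:46 UTC ≤ query < 2021-01-22 22:34 UTC
4·60 + 6 + 255 = 501 min
501 = 0·1440 + 501; 501 = 8·60 + 21 → 08:21, same day
→ 2020-12-12 08:21 XRW

2020-12-12 08:21 XRW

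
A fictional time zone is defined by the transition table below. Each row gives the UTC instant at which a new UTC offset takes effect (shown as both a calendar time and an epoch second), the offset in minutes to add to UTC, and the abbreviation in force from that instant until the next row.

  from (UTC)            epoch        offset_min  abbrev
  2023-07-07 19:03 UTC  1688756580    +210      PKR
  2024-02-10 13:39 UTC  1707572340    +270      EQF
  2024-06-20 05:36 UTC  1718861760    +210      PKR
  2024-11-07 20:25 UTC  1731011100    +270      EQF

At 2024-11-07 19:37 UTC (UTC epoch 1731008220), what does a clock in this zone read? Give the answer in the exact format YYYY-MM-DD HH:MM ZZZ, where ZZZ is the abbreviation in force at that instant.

Query: 2024-11-07 19:37 UTC
Rule 3/4 (PKR, +03:30): 2024-06-20 05:36 UTC ≤ query < 2024-11-07 20:25 UTC
19·60 + 37 + 210 = 1387 min
1387 = 0·1440 + 1387; 1387 = 23·60 + 7 → 23:07, same day
→ 2024-11-07 23:07 PKR

2024-11-07 23:07 PKR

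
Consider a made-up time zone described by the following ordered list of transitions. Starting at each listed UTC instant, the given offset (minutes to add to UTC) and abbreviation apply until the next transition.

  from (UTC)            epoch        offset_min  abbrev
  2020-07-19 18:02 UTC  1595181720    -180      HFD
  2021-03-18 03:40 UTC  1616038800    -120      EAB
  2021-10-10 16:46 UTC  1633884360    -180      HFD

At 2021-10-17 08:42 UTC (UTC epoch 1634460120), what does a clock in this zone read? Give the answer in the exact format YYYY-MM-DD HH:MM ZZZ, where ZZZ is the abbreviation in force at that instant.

Query: 2021-10-17 08:42 UTC
Rule 3/3 (HFD, -03:00): 2021-10-10 16:46 UTC ≤ query < +∞
8·60 + 42 - 180 = 342 min
342 = 0·1440 + 342; 342 = 5·60 + 42 → 05:42, same day
→ 2021-10-17 05:42 HFD

2021-10-17 05:42 HFD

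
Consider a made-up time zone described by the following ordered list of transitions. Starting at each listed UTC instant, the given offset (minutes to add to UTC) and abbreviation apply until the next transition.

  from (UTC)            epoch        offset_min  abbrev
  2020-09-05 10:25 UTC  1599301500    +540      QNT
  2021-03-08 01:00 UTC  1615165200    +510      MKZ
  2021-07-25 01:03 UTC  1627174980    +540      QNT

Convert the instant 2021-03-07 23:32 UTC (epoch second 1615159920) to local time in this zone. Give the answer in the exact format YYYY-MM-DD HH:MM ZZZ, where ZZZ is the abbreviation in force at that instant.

Query: 2021-03-07 23:32 UTC
Rule 1/3 (QNT, +09:00): 2020-09-05 10:25 UTC ≤ query < 2021-03-08 01:00 UTC
23·60 + 32 + 540 = 1952 min
1952 = 1·1440 + 512; 512 = 8·60 + 32 → 08:32, 2021-03-07 + 1 day = 2021-03-08
→ 2021-03-08 08:32 QNT

2021-03-08 08:32 QNT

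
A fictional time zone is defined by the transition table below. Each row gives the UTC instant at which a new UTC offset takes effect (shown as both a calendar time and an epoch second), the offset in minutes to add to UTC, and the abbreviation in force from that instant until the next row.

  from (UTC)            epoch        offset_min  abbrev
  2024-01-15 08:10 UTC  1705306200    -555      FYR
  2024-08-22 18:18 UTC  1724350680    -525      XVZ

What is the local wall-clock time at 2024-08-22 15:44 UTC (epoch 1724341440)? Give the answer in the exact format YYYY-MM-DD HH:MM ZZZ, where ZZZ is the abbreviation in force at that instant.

2024-08-22 06:29 FYR

Query: 2024-08-22 15:44 UTC
Rule 1/2 (FYR, -09:15): 2024-01-15 08:10 UTC ≤ query < 2024-08-22 18:18 UTC
15·60 + 44 - 555 = 389 min
389 = 0·1440 + 389; 389 = 6·60 + 29 → 06:29, same day
→ 2024-08-22 06:29 FYR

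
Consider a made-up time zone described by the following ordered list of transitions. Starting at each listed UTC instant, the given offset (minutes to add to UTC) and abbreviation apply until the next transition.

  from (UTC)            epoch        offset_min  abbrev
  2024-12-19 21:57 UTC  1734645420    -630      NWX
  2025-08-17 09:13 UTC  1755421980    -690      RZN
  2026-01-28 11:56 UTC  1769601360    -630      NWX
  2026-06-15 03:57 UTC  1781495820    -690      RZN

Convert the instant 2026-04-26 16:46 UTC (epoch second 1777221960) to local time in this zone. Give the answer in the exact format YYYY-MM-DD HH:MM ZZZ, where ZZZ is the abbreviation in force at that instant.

Query: 2026-04-26 16:46 UTC
Rule 3/4 (NWX, -10:30): 2026-01-28 11:56 UTC ≤ query < 2026-06-15 03:57 UTC
16·60 + 46 - 630 = 376 min
376 = 0·1440 + 376; 376 = 6·60 + 16 → 06:16, same day
→ 2026-04-26 06:16 NWX

2026-04-26 06:16 NWX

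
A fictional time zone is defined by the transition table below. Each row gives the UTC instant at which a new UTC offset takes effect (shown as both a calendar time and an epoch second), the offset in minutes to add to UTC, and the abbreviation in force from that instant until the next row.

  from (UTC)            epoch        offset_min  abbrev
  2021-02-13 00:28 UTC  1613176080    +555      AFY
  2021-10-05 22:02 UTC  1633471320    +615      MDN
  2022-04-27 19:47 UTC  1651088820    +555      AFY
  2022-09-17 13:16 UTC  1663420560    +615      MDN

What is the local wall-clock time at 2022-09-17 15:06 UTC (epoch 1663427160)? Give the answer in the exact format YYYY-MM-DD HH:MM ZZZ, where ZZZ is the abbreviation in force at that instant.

Query: 2022-09-17 15:06 UTC
Rule 4/4 (MDN, +10:15): 2022-09-17 13:16 UTC ≤ query < +∞
15·60 + 6 + 615 = 1521 min
1521 = 1·1440 + 81; 81 = 1·60 + 21 → 01:21, 2022-09-17 + 1 day = 2022-09-18
→ 2022-09-18 01:21 MDN

2022-09-18 01:21 MDN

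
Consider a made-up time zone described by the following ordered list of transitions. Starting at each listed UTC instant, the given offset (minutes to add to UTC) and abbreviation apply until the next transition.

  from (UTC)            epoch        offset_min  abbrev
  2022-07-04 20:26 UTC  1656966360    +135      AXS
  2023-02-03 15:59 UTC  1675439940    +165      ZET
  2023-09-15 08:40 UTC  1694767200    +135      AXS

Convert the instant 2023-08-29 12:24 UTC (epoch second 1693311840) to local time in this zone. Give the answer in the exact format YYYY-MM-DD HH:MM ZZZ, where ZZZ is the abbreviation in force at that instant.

Query: 2023-08-29 12:24 UTC
Rule 2/3 (ZET, +02:45): 2023-02-03 15:59 UTC ≤ query < 2023-09-15 08:40 UTC
12·60 + 24 + 165 = 909 min
909 = 0·1440 + 909; 909 = 15·60 + 9 → 15:09, same day
→ 2023-08-29 15:09 ZET

2023-08-29 15:09 ZET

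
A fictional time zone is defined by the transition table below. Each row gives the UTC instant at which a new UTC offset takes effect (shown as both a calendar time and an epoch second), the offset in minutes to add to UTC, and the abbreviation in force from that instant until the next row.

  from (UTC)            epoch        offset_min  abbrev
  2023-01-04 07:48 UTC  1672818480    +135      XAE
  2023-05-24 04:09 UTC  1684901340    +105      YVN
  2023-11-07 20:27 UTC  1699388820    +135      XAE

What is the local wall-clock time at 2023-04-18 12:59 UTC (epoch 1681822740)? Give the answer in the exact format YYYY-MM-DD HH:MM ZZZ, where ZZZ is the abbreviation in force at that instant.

Query: 2023-04-18 12:59 UTC
Rule 1/3 (XAE, +02:15): 2023-01-04 07:48 UTC ≤ query < 2023-05-24 04:09 UTC
12·60 + 59 + 135 = 914 min
914 = 0·1440 + 914; 914 = 15·60 + 14 → 15:14, same day
→ 2023-04-18 15:14 XAE

2023-04-18 15:14 XAE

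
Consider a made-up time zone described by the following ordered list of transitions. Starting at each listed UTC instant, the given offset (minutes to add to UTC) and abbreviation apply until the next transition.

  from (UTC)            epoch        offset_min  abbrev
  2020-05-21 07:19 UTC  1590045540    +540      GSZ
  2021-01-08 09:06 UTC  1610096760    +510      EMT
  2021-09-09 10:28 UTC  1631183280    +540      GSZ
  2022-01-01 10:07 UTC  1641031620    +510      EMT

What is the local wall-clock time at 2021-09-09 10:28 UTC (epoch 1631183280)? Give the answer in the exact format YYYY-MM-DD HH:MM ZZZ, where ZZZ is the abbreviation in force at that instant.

2021-09-09 19:28 GSZ

Query: 2021-09-09 10:28 UTC
Rule 3/4 (GSZ, +09:00): 2021-09-09 10:28 UTC ≤ query < 2022-01-01 10:07 UTC
10·60 + 28 + 540 = 1168 min
1168 = 0·1440 + 1168; 1168 = 19·60 + 28 → 19:28, same day
→ 2021-09-09 19:28 GSZ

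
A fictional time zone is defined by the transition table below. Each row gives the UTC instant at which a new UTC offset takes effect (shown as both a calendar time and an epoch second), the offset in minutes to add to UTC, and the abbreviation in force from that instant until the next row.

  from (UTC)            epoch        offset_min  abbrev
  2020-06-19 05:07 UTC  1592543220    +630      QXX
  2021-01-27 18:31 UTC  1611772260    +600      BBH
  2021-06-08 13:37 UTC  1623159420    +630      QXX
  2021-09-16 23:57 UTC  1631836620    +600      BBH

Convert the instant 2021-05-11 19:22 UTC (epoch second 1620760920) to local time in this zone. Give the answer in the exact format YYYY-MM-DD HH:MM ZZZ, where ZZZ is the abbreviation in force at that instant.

2021-05-12 05:22 BBH

Query: 2021-05-11 19:22 UTC
Rule 2/4 (BBH, +10:00): 2021-01-27 18:31 UTC ≤ query < 2021-06-08 13:37 UTC
19·60 + 22 + 600 = 1762 min
1762 = 1·1440 + 322; 322 = 5·60 + 22 → 05:22, 2021-05-11 + 1 day = 2021-05-12
→ 2021-05-12 05:22 BBH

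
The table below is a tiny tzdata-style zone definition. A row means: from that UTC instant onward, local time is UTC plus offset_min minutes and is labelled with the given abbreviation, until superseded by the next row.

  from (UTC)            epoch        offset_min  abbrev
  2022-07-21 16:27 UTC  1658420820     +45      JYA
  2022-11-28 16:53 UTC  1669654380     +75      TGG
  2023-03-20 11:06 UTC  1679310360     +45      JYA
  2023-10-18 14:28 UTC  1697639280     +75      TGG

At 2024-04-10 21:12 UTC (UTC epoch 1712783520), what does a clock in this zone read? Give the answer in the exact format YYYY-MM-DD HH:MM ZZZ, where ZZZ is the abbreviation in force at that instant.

2024-04-10 22:27 TGG

Query: 2024-04-10 21:12 UTC
Rule 4/4 (TGG, +01:15): 2023-10-18 14:28 UTC ≤ query < +∞
21·60 + 12 + 75 = 1347 min
1347 = 0·1440 + 1347; 1347 = 22·60 + 27 → 22:27, same day
→ 2024-04-10 22:27 TGG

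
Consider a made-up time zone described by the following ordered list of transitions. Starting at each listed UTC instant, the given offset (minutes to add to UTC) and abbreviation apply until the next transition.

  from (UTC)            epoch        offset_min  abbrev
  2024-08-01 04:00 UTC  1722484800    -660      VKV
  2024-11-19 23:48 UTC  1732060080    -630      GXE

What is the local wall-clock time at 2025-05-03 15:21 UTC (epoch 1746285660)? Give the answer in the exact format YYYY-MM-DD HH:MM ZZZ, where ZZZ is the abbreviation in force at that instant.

2025-05-03 04:51 GXE

Query: 2025-05-03 15:21 UTC
Rule 2/2 (GXE, -10:30): 2024-11-19 23:48 UTC ≤ query < +∞
15·60 + 21 - 630 = 291 min
291 = 0·1440 + 291; 291 = 4·60 + 51 → 04:51, same day
→ 2025-05-03 04:51 GXE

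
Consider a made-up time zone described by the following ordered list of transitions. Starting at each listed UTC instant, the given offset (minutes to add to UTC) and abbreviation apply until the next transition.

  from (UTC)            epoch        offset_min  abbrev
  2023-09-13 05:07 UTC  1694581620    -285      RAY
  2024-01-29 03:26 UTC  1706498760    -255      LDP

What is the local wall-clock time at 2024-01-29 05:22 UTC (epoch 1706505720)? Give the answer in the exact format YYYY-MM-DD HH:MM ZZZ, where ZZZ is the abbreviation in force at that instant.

Query: 2024-01-29 05:22 UTC
Rule 2/2 (LDP, -04:15): 2024-01-29 03:26 UTC ≤ query < +∞
5·60 + 22 - 255 = 67 min
67 = 0·1440 + 67; 67 = 1·60 + 7 → 01:07, same day
→ 2024-01-29 01:07 LDP

2024-01-29 01:07 LDP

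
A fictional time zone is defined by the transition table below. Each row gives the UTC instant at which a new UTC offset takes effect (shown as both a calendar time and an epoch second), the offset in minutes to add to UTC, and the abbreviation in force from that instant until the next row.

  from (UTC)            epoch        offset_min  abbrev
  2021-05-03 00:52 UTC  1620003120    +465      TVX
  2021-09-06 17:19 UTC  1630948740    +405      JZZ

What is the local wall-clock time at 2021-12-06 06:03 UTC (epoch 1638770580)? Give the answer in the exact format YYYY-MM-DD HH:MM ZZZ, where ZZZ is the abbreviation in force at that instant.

2021-12-06 12:48 JZZ

Query: 2021-12-06 06:03 UTC
Rule 2/2 (JZZ, +06:45): 2021-09-06 17:19 UTC ≤ query < +∞
6·60 + 3 + 405 = 768 min
768 = 0·1440 + 768; 768 = 12·60 + 48 → 12:48, same day
→ 2021-12-06 12:48 JZZ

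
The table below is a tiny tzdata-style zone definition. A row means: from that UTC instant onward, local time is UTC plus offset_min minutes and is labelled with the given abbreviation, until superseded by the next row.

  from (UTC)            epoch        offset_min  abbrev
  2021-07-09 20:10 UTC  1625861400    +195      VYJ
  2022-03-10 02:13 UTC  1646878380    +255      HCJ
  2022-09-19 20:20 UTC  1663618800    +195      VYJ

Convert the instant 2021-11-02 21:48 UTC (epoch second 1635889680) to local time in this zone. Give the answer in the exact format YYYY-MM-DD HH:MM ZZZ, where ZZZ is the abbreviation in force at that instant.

Query: 2021-11-02 21:48 UTC
Rule 1/3 (VYJ, +03:15): 2021-07-09 20:10 UTC ≤ query < 2022-03-10 02:13 UTC
21·60 + 48 + 195 = 1503 min
1503 = 1·1440 + 63; 63 = 1·60 + 3 → 01:03, 2021-11-02 + 1 day = 2021-11-03
→ 2021-11-03 01:03 VYJ

2021-11-03 01:03 VYJ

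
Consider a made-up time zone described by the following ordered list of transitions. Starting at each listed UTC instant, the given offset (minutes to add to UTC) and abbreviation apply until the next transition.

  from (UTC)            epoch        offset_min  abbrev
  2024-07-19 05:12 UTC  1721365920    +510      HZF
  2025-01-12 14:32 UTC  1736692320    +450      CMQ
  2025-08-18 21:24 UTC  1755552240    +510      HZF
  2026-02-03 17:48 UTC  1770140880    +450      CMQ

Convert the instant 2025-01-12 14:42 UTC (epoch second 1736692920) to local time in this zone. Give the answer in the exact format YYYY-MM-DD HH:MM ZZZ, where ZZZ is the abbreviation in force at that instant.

2025-01-12 22:12 CMQ

Query: 2025-01-12 14:42 UTC
Rule 2/4 (CMQ, +07:30): 2025-01-12 14:32 UTC ≤ query < 2025-08-18 21:24 UTC
14·60 + 42 + 450 = 1332 min
1332 = 0·1440 + 1332; 1332 = 22·60 + 12 → 22:12, same day
→ 2025-01-12 22:12 CMQ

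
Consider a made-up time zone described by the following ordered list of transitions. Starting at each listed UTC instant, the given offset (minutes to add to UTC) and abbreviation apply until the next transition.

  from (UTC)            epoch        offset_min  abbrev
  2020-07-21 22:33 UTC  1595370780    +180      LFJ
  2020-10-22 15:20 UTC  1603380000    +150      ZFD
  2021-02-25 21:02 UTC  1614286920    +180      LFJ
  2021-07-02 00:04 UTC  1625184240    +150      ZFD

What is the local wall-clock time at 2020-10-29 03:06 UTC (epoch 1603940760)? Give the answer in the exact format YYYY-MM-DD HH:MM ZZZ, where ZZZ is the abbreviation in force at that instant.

2020-10-29 05:36 ZFD

Query: 2020-10-29 03:06 UTC
Rule 2/4 (ZFD, +02:30): 2020-10-22 15:20 UTC ≤ query < 2021-02-25 21:02 UTC
3·60 + 6 + 150 = 336 min
336 = 0·1440 + 336; 336 = 5·60 + 36 → 05:36, same day
→ 2020-10-29 05:36 ZFD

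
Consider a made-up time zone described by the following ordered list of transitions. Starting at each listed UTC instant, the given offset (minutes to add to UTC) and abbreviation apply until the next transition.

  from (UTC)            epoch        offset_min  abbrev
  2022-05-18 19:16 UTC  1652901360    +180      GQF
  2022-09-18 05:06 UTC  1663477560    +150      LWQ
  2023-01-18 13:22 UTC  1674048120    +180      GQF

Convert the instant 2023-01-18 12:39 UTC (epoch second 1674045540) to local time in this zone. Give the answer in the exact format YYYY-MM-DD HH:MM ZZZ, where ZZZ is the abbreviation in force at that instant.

2023-01-18 15:09 LWQ

Query: 2023-01-18 12:39 UTC
Rule 2/3 (LWQ, +02:30): 2022-09-18 05:06 UTC ≤ query < 2023-01-18 13:22 UTC
12·60 + 39 + 150 = 909 min
909 = 0·1440 + 909; 909 = 15·60 + 9 → 15:09, same day
→ 2023-01-18 15:09 LWQ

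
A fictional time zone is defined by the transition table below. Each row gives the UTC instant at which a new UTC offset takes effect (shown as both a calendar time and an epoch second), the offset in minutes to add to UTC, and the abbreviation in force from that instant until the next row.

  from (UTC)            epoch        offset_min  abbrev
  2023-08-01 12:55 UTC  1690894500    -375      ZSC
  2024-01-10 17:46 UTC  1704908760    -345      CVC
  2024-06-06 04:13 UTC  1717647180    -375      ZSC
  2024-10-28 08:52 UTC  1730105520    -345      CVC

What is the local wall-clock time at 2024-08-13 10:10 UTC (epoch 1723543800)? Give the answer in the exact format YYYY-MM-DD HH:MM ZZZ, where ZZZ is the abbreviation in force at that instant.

Query: 2024-08-13 10:10 UTC
Rule 3/4 (ZSC, -06:15): 2024-06-06 04:13 UTC ≤ query < 2024-10-28 08:52 UTC
10·60 + 10 - 375 = 235 min
235 = 0·1440 + 235; 235 = 3·60 + 55 → 03:55, same day
→ 2024-08-13 03:55 ZSC

2024-08-13 03:55 ZSC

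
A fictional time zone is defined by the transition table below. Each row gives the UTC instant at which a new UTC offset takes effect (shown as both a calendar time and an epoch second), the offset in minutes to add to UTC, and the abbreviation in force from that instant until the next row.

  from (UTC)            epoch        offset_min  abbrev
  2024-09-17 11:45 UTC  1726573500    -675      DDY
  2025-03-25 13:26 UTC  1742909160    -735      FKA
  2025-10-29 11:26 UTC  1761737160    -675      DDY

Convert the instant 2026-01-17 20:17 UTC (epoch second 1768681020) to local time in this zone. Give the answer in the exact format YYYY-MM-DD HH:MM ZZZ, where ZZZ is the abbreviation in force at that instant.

Query: 2026-01-17 20:17 UTC
Rule 3/3 (DDY, -11:15): 2025-10-29 11:26 UTC ≤ query < +∞
20·60 + 17 - 675 = 542 min
542 = 0·1440 + 542; 542 = 9·60 + 2 → 09:02, same day
→ 2026-01-17 09:02 DDY

2026-01-17 09:02 DDY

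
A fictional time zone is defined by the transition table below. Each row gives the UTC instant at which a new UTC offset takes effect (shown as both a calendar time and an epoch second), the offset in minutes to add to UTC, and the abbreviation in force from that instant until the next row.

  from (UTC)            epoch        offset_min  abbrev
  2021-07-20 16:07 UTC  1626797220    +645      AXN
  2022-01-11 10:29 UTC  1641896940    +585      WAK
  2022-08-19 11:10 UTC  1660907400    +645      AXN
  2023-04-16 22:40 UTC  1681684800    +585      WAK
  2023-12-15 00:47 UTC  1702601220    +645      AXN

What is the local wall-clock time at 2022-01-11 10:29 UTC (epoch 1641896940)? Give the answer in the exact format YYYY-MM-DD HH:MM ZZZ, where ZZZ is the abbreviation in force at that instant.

Query: 2022-01-11 10:29 UTC
Rule 2/5 (WAK, +09:45): 2022-01-11 10:29 UTC ≤ query < 2022-08-19 11:10 UTC
10·60 + 29 + 585 = 1214 min
1214 = 0·1440 + 1214; 1214 = 20·60 + 14 → 20:14, same day
→ 2022-01-11 20:14 WAK

2022-01-11 20:14 WAK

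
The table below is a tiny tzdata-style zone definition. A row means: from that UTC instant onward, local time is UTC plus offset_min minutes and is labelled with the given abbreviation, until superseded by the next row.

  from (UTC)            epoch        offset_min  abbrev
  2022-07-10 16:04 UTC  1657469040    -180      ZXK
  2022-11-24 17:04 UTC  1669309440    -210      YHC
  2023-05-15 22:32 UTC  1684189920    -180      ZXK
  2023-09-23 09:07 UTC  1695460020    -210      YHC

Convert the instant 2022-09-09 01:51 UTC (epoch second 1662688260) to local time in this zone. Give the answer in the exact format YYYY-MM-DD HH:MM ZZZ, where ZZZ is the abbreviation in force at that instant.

2022-09-08 22:51 ZXK

Query: 2022-09-09 01:51 UTC
Rule 1/4 (ZXK, -03:00): 2022-07-10 16:04 UTC ≤ query < 2022-11-24 17:04 UTC
1·60 + 51 - 180 = -69 min
-69 = -1·1440 + 1371; 1371 = 22·60 + 51 → 22:51, 2022-09-09 - 1 day = 2022-09-08
→ 2022-09-08 22:51 ZXK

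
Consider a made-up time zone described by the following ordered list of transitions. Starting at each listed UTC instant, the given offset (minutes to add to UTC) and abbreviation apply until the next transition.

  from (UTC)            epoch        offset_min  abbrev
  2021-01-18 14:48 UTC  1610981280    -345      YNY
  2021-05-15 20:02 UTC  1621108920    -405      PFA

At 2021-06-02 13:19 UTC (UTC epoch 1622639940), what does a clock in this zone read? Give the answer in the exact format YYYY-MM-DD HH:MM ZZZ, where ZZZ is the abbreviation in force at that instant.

2021-06-02 06:34 PFA

Query: 2021-06-02 13:19 UTC
Rule 2/2 (PFA, -06:45): 2021-05-15 20:02 UTC ≤ query < +∞
13·60 + 19 - 405 = 394 min
394 = 0·1440 + 394; 394 = 6·60 + 34 → 06:34, same day
→ 2021-06-02 06:34 PFA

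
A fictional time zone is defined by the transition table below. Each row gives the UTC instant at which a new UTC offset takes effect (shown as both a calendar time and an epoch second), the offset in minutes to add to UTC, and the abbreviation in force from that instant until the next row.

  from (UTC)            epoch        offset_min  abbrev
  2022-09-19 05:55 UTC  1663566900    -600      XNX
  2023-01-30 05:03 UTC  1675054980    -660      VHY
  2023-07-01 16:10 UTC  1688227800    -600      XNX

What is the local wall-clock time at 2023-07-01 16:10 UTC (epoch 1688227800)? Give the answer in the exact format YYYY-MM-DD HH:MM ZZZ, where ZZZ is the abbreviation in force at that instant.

2023-07-01 06:10 XNX

Query: 2023-07-01 16:10 UTC
Rule 3/3 (XNX, -10:00): 2023-07-01 16:10 UTC ≤ query < +∞
16·60 + 10 - 600 = 370 min
370 = 0·1440 + 370; 370 = 6·60 + 10 → 06:10, same day
→ 2023-07-01 06:10 XNX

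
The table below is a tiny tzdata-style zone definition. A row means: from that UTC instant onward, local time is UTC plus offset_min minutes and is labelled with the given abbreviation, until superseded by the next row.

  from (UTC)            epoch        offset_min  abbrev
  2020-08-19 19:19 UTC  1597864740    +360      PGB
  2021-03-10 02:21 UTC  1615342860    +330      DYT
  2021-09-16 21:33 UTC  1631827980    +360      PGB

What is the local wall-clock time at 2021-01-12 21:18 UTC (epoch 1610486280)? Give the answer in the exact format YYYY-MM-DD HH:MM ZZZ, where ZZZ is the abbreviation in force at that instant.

2021-01-13 03:18 PGB

Query: 2021-01-12 21:18 UTC
Rule 1/3 (PGB, +06:00): 2020-08-19 19:19 UTC ≤ query < 2021-03-10 02:21 UTC
21·60 + 18 + 360 = 1638 min
1638 = 1·1440 + 198; 198 = 3·60 + 18 → 03:18, 2021-01-12 + 1 day = 2021-01-13
→ 2021-01-13 03:18 PGB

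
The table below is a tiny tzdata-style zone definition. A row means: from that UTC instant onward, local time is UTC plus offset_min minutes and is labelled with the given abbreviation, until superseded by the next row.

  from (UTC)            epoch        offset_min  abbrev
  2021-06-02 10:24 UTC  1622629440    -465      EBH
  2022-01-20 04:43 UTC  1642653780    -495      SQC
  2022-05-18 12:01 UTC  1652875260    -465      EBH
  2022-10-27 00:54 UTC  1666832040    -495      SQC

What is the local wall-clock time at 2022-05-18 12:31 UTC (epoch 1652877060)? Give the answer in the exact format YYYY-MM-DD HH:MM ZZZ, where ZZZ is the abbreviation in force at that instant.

Query: 2022-05-18 12:31 UTC
Rule 3/4 (EBH, -07:45): 2022-05-18 12:01 UTC ≤ query < 2022-10-27 00:54 UTC
12·60 + 31 - 465 = 286 min
286 = 0·1440 + 286; 286 = 4·60 + 46 → 04:46, same day
→ 2022-05-18 04:46 EBH

2022-05-18 04:46 EBH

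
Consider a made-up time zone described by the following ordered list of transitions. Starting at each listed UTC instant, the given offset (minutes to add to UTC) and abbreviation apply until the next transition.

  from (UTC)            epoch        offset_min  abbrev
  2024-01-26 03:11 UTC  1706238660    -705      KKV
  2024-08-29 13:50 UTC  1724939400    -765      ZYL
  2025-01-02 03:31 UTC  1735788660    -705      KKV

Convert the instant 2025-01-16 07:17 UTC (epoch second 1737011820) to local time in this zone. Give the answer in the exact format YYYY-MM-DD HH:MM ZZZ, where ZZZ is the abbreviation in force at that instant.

2025-01-15 19:32 KKV

Query: 2025-01-16 07:17 UTC
Rule 3/3 (KKV, -11:45): 2025-01-02 03:31 UTC ≤ query < +∞
7·60 + 17 - 705 = -268 min
-268 = -1·1440 + 1172; 1172 = 19·60 + 32 → 19:32, 2025-01-16 - 1 day = 2025-01-15
→ 2025-01-15 19:32 KKV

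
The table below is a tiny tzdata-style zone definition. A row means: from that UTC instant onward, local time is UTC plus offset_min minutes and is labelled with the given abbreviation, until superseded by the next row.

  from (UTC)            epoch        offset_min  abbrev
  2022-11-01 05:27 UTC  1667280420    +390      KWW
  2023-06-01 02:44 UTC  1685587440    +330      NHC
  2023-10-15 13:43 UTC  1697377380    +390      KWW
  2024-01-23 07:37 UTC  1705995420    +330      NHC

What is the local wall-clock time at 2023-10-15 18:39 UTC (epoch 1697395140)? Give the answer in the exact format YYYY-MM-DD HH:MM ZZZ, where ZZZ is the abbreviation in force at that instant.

2023-10-16 01:09 KWW

Query: 2023-10-15 18:39 UTC
Rule 3/4 (KWW, +06:30): 2023-10-15 13:43 UTC ≤ query < 2024-01-23 07:37 UTC
18·60 + 39 + 390 = 1509 min
1509 = 1·1440 + 69; 69 = 1·60 + 9 → 01:09, 2023-10-15 + 1 day = 2023-10-16
→ 2023-10-16 01:09 KWW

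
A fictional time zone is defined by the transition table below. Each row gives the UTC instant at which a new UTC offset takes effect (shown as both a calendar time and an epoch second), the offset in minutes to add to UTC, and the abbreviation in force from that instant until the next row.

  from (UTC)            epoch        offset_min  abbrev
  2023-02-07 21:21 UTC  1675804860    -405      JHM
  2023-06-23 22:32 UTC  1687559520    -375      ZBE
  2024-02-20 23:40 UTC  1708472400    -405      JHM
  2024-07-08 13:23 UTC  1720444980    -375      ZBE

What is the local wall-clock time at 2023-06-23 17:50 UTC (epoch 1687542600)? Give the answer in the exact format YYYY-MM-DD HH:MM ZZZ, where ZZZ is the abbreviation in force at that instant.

Query: 2023-06-23 17:50 UTC
Rule 1/4 (JHM, -06:45): 2023-02-07 21:21 UTC ≤ query < 2023-06-23 22:32 UTC
17·60 + 50 - 405 = 665 min
665 = 0·1440 + 665; 665 = 11·60 + 5 → 11:05, same day
→ 2023-06-23 11:05 JHM

2023-06-23 11:05 JHM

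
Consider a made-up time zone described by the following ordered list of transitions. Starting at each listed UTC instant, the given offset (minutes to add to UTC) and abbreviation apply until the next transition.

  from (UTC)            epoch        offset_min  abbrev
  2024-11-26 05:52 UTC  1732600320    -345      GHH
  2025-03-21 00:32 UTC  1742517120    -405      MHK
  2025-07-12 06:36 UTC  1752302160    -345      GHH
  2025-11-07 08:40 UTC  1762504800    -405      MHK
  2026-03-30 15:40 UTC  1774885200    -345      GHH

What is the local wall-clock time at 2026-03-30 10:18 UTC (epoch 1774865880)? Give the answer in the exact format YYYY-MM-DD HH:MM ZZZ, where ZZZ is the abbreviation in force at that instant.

2026-03-30 03:33 MHK

Query: 2026-03-30 10:18 UTC
Rule 4/5 (MHK, -06:45): 2025-11-07 08:40 UTC ≤ query < 2026-03-30 15:40 UTC
10·60 + 18 - 405 = 213 min
213 = 0·1440 + 213; 213 = 3·60 + 33 → 03:33, same day
→ 2026-03-30 03:33 MHK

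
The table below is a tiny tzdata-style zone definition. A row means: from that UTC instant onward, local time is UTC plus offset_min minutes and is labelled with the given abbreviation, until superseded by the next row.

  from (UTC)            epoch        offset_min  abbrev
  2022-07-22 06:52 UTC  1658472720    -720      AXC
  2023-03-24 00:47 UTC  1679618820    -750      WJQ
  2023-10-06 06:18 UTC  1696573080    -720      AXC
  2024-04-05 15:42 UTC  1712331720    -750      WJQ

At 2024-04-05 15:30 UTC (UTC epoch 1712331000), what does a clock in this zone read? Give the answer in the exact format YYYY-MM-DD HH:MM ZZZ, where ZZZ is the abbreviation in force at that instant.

Query: 2024-04-05 15:30 UTC
Rule 3/4 (AXC, -12:00): 2023-10-06 06:18 UTC ≤ query < 2024-04-05 15:42 UTC
15·60 + 30 - 720 = 210 min
210 = 0·1440 + 210; 210 = 3·60 + 30 → 03:30, same day
→ 2024-04-05 03:30 AXC

2024-04-05 03:30 AXC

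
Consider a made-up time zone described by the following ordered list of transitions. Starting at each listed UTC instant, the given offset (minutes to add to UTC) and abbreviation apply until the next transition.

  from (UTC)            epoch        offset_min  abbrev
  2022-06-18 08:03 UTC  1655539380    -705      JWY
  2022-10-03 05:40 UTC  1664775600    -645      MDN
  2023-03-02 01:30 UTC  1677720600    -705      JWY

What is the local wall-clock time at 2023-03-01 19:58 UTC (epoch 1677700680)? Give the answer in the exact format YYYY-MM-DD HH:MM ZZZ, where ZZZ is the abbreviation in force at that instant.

2023-03-01 09:13 MDN

Query: 2023-03-01 19:58 UTC
Rule 2/3 (MDN, -10:45): 2022-10-03 05:40 UTC ≤ query < 2023-03-02 01:30 UTC
19·60 + 58 - 645 = 553 min
553 = 0·1440 + 553; 553 = 9·60 + 13 → 09:13, same day
→ 2023-03-01 09:13 MDN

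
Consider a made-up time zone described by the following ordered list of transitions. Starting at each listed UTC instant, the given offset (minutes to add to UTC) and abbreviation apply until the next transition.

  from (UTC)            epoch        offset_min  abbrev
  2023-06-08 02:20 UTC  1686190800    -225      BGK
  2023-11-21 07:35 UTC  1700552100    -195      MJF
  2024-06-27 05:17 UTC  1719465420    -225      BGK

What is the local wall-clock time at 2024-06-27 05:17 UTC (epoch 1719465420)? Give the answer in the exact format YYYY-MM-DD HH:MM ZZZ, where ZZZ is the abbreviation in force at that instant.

2024-06-27 01:32 BGK

Query: 2024-06-27 05:17 UTC
Rule 3/3 (BGK, -03:45): 2024-06-27 05:17 UTC ≤ query < +∞
5·60 + 17 - 225 = 92 min
92 = 0·1440 + 92; 92 = 1·60 + 32 → 01:32, same day
→ 2024-06-27 01:32 BGK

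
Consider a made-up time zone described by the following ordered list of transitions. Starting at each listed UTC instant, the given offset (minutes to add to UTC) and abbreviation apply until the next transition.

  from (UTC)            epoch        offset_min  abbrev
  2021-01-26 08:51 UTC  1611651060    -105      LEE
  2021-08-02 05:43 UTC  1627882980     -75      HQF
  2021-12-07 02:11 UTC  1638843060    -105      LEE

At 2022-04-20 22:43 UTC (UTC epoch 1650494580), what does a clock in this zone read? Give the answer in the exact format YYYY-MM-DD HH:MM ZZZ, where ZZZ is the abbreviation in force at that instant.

2022-04-20 20:58 LEE

Query: 2022-04-20 22:43 UTC
Rule 3/3 (LEE, -01:45): 2021-12-07 02:11 UTC ≤ query < +∞
22·60 + 43 - 105 = 1258 min
1258 = 0·1440 + 1258; 1258 = 20·60 + 58 → 20:58, same day
→ 2022-04-20 20:58 LEE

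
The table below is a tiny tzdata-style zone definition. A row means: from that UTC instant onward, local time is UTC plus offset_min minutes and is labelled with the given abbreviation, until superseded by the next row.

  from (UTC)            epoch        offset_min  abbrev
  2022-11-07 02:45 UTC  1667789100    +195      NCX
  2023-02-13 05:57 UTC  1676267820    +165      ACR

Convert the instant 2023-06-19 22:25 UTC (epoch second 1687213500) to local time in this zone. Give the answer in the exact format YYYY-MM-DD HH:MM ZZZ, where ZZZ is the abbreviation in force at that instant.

2023-06-20 01:10 ACR

Query: 2023-06-19 22:25 UTC
Rule 2/2 (ACR, +02:45): 2023-02-13 05:57 UTC ≤ query < +∞
22·60 + 25 + 165 = 1510 min
1510 = 1·1440 + 70; 70 = 1·60 + 10 → 01:10, 2023-06-19 + 1 day = 2023-06-20
→ 2023-06-20 01:10 ACR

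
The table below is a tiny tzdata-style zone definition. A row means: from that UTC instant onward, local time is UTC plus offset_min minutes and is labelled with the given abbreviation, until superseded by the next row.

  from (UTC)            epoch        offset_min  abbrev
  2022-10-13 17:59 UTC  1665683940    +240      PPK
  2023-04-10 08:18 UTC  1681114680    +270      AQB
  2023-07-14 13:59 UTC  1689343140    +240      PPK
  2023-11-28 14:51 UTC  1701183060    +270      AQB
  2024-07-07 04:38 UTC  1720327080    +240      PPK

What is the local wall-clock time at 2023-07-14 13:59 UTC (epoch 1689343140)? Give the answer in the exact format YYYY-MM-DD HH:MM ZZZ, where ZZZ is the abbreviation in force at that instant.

Query: 2023-07-14 13:59 UTC
Rule 3/5 (PPK, +04:00): 2023-07-14 13:59 UTC ≤ query < 2023-11-28 14:51 UTC
13·60 + 59 + 240 = 1079 min
1079 = 0·1440 + 1079; 1079 = 17·60 + 59 → 17:59, same day
→ 2023-07-14 17:59 PPK

2023-07-14 17:59 PPK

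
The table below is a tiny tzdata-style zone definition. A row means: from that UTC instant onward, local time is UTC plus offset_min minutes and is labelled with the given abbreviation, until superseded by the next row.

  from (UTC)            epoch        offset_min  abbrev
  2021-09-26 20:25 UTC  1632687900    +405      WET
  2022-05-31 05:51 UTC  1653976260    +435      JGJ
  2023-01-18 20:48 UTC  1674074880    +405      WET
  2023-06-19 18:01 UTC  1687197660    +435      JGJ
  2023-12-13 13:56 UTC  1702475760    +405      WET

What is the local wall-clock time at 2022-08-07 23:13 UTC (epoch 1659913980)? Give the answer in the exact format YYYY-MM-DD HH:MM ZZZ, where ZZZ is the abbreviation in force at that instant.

2022-08-08 06:28 JGJ

Query: 2022-08-07 23:13 UTC
Rule 2/5 (JGJ, +07:15): 2022-05-31 05:51 UTC ≤ query < 2023-01-18 20:48 UTC
23·60 + 13 + 435 = 1828 min
1828 = 1·1440 + 388; 388 = 6·60 + 28 → 06:28, 2022-08-07 + 1 day = 2022-08-08
→ 2022-08-08 06:28 JGJ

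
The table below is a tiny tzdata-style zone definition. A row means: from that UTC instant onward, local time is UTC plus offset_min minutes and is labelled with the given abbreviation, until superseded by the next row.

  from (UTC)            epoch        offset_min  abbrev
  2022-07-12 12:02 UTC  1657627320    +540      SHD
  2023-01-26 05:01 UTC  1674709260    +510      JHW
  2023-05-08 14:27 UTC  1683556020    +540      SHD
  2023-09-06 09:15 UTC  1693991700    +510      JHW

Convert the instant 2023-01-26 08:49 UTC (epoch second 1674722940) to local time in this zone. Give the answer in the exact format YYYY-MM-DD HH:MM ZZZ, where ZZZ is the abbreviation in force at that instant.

Query: 2023-01-26 08:49 UTC
Rule 2/4 (JHW, +08:30): 2023-01-26 05:01 UTC ≤ query < 2023-05-08 14:27 UTC
8·60 + 49 + 510 = 1039 min
1039 = 0·1440 + 1039; 1039 = 17·60 + 19 → 17:19, same day
→ 2023-01-26 17:19 JHW

2023-01-26 17:19 JHW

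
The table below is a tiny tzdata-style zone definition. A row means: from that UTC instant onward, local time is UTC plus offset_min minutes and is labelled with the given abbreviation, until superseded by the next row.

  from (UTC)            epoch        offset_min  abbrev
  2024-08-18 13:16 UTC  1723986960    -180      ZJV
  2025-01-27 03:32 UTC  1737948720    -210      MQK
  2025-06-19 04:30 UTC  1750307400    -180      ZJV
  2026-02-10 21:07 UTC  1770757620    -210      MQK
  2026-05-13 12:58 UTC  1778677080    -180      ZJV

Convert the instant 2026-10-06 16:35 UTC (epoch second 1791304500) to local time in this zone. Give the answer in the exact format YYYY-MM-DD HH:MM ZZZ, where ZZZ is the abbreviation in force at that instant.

2026-10-06 13:35 ZJV

Query: 2026-10-06 16:35 UTC
Rule 5/5 (ZJV, -03:00): 2026-05-13 12:58 UTC ≤ query < +∞
16·60 + 35 - 180 = 815 min
815 = 0·1440 + 815; 815 = 13·60 + 35 → 13:35, same day
→ 2026-10-06 13:35 ZJV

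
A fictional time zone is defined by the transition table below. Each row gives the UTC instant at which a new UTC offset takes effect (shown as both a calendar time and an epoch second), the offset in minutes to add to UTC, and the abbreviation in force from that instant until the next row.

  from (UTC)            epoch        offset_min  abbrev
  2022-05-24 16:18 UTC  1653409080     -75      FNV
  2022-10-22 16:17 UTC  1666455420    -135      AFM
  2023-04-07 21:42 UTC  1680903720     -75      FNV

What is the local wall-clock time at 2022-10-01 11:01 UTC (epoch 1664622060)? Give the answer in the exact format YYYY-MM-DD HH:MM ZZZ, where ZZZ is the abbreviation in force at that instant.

Query: 2022-10-01 11:01 UTC
Rule 1/3 (FNV, -01:15): 2022-05-24 16:18 UTC ≤ query < 2022-10-22 16:17 UTC
11·60 + 1 - 75 = 586 min
586 = 0·1440 + 586; 586 = 9·60 + 46 → 09:46, same day
→ 2022-10-01 09:46 FNV

2022-10-01 09:46 FNV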